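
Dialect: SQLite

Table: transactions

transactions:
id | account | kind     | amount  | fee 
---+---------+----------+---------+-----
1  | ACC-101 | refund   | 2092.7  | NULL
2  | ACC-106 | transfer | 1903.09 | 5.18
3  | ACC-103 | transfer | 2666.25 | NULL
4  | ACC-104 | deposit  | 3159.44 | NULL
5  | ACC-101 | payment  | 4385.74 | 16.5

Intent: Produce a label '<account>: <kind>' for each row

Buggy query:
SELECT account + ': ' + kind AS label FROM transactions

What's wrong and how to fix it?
Bug: '+' is numeric addition; on text columns SQLite converts them to 0 instead of concatenating

Fix: Replace + with || to concatenate text

Corrected query:
SELECT account || ': ' || kind AS label FROM transactions

Result:
label            
-----------------
ACC-101: refund  
ACC-106: transfer
ACC-103: transfer
ACC-104: deposit 
ACC-101: payment 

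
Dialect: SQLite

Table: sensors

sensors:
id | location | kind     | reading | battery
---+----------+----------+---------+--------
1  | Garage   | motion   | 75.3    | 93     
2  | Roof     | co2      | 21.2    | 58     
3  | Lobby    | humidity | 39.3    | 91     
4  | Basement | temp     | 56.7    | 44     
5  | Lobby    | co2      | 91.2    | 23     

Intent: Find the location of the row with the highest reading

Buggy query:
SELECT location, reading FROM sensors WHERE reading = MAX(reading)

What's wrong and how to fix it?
Bug: WHERE is evaluated per row; an aggregate over the whole table isn't defined there

Fix: Wrap MAX in a scalar subquery so WHERE compares against a single value

Corrected query:
SELECT location, reading FROM sensors WHERE reading = (SELECT MAX(reading) FROM sensors)

Result:
location | reading
---------+--------
Lobby    | 91.2   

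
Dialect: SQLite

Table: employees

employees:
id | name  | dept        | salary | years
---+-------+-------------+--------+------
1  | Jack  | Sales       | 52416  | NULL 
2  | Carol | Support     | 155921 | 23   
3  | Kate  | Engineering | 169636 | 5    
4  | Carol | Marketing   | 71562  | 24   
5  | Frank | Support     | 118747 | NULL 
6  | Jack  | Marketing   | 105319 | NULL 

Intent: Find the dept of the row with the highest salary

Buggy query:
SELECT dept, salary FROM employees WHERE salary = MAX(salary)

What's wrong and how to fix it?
Bug: WHERE is evaluated per row; an aggregate over the whole table isn't defined there

Fix: Wrap MAX in a scalar subquery so WHERE compares against a single value

Corrected query:
SELECT dept, salary FROM employees WHERE salary = (SELECT MAX(salary) FROM employees)

Result:
dept        | salary
------------+-------
Engineering | 169636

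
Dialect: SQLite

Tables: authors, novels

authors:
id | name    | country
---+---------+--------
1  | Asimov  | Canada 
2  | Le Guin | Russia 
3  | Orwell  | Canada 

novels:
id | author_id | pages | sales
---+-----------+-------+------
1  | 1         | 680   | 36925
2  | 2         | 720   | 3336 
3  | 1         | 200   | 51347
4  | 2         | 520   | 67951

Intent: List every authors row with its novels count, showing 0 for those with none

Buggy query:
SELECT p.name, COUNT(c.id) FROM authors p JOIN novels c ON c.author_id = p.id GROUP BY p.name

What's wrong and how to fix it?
Bug: An inner join excludes parents with zero children

Fix: Use LEFT JOIN so parents without children still appear (COUNT(c.id) gives 0)

Corrected query:
SELECT p.name, COUNT(c.id) FROM authors p LEFT JOIN novels c ON c.author_id = p.id GROUP BY p.name

Result:
name    | COUNT(c.id)
--------+------------
Asimov  | 2          
Le Guin | 2          
Orwell  | 0          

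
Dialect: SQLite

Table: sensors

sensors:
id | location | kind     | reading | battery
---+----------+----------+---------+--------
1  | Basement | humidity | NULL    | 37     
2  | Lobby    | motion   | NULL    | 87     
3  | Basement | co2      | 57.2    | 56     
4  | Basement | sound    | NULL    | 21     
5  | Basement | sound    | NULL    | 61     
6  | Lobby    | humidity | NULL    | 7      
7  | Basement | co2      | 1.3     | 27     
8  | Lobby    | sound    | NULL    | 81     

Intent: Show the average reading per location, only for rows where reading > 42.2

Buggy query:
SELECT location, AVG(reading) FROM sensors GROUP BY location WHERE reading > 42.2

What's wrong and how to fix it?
Bug: WHERE cannot follow GROUP BY

Fix: Move the WHERE clause before GROUP BY

Corrected query:
SELECT location, AVG(reading) FROM sensors WHERE reading > 42.2 GROUP BY location

Result:
location | AVG(reading)
---------+-------------
Basement | 57.2        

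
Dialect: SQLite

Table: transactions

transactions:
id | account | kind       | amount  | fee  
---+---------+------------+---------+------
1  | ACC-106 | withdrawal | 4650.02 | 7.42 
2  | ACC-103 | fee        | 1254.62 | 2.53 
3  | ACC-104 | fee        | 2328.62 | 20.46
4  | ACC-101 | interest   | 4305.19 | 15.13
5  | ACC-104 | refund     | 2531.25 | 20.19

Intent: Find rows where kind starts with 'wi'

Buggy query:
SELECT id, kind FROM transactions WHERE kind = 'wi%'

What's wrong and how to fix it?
Bug: Wildcards only work with LIKE; '=' treats '%' as a literal character

Fix: Use LIKE for wildcard pattern matching

Corrected query:
SELECT id, kind FROM transactions WHERE kind LIKE 'wi%'

Result:
id | kind      
---+-----------
1  | withdrawal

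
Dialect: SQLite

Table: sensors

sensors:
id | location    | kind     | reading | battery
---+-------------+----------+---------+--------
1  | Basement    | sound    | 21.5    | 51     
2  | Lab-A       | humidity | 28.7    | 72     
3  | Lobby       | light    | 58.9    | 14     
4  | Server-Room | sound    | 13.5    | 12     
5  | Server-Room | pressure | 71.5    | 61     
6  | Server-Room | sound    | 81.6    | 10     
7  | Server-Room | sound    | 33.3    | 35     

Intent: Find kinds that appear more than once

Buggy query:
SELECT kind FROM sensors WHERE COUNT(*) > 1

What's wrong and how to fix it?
Bug: COUNT(*) is an aggregate and cannot be used in WHERE

Fix: GROUP BY kind, then filter groups with HAVING COUNT(*) > 1

Corrected query:
SELECT kind FROM sensors GROUP BY kind HAVING COUNT(*) > 1

Result:
kind 
-----
sound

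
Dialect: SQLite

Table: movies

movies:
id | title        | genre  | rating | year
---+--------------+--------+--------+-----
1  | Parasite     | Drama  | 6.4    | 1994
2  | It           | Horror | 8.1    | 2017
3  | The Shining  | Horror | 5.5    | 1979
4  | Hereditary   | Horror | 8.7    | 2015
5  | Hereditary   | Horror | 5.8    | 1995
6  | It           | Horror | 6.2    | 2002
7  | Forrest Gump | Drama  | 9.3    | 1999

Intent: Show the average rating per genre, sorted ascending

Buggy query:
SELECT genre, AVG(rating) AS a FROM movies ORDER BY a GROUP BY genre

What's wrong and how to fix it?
Bug: GROUP BY must precede ORDER BY

Fix: Reorder: SELECT … FROM … GROUP BY … ORDER BY …

Corrected query:
SELECT genre, AVG(rating) AS a FROM movies GROUP BY genre ORDER BY a

Result:
genre  | a   
-------+-----
Horror | 6.86
Drama  | 7.85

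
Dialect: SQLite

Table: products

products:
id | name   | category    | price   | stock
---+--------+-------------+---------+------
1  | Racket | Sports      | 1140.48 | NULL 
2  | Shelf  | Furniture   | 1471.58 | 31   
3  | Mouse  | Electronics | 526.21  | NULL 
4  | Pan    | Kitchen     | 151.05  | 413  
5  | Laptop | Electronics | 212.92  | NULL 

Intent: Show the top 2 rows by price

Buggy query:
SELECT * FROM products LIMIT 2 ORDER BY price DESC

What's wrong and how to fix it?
Bug: ORDER BY cannot follow LIMIT; LIMIT is the final clause

Fix: Swap the clauses: ORDER BY first, then LIMIT

Corrected query:
SELECT * FROM products ORDER BY price DESC LIMIT 2

Result:
id | name   | category  | price   | stock
---+--------+-----------+---------+------
2  | Shelf  | Furniture | 1471.58 | 31   
1  | Racket | Sports    | 1140.48 | NULL 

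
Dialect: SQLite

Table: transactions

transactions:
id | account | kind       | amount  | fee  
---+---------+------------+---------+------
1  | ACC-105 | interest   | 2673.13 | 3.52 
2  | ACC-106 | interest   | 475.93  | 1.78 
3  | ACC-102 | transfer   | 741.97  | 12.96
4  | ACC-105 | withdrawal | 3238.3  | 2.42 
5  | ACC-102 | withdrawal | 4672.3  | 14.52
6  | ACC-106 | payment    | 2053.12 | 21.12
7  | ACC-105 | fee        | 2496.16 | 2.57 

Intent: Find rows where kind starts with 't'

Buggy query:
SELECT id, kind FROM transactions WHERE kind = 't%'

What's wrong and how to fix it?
Bug: '=' compares the literal string including the % character; pattern matching needs LIKE

Fix: Replace '=' with LIKE so 't%' is treated as a pattern

Corrected query:
SELECT id, kind FROM transactions WHERE kind LIKE 't%'

Result:
id | kind    
---+---------
3  | transfer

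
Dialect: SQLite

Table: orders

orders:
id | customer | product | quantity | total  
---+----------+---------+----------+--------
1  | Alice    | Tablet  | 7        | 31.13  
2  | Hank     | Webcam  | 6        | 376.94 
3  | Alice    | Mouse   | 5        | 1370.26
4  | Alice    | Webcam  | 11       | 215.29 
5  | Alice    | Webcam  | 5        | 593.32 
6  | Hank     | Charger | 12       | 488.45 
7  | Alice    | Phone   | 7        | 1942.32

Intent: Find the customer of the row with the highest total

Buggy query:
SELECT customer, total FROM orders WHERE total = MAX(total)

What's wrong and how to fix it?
Bug: MAX(total) is an aggregate and cannot be used directly in WHERE

Fix: Wrap MAX in a scalar subquery so WHERE compares against a single value

Corrected query:
SELECT customer, total FROM orders WHERE total = (SELECT MAX(total) FROM orders)

Result:
customer | total  
---------+--------
Alice    | 1942.32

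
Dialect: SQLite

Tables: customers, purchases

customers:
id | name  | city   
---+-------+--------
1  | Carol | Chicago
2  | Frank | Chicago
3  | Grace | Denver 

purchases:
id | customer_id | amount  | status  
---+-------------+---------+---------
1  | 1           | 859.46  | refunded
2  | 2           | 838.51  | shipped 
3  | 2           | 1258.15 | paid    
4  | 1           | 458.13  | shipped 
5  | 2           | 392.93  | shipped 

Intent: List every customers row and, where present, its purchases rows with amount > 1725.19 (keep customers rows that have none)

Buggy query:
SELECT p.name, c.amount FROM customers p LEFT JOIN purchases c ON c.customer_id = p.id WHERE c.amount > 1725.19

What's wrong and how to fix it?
Bug: Filtering c.amount in WHERE discards the NULL rows produced by LEFT JOIN, turning it into an inner join

Fix: Put 'c.amount > 1725.19' in the JOIN's ON clause instead of WHERE

Corrected query:
SELECT p.name, c.amount FROM customers p LEFT JOIN purchases c ON c.customer_id = p.id AND c.amount > 1725.19

Result:
name  | amount
------+-------
Carol | NULL  
Frank | NULL  
Grace | NULL  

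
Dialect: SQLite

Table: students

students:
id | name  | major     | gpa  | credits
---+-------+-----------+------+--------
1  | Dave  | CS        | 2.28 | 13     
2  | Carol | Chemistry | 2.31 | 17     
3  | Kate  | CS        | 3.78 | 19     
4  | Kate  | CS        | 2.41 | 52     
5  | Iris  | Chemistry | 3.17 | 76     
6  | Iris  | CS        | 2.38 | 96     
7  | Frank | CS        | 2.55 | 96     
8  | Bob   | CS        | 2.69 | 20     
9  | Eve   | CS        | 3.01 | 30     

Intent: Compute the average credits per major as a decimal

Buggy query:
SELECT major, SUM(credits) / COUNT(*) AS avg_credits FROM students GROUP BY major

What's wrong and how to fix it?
Bug: SUM(credits) and COUNT(*) are both integers; the division truncates the fractional part

Fix: Cast one side to REAL so the division keeps the fractional part

Corrected query:
SELECT major, SUM(credits) * 1.0 / COUNT(*) AS avg_credits FROM students GROUP BY major

Result:
major     | avg_credits
----------+------------
CS        | 46.571429  
Chemistry | 46.5       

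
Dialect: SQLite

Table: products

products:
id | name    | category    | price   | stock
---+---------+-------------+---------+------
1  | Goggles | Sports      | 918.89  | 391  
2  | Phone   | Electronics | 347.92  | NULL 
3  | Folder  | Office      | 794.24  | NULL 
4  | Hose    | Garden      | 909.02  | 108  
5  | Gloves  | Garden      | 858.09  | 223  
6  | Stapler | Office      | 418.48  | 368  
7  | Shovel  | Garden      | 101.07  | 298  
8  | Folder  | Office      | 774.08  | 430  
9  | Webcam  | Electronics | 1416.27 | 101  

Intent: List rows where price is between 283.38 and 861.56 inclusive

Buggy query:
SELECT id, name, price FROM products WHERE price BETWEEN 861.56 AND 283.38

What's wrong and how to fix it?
Bug: BETWEEN expects the lower bound first; with 861.56 AND 283.38 the range is empty

Fix: Swap the bounds so the smaller value comes first

Corrected query:
SELECT id, name, price FROM products WHERE price BETWEEN 283.38 AND 861.56

Result:
id | name    | price 
---+---------+-------
2  | Phone   | 347.92
3  | Folder  | 794.24
5  | Gloves  | 858.09
6  | Stapler | 418.48
8  | Folder  | 774.08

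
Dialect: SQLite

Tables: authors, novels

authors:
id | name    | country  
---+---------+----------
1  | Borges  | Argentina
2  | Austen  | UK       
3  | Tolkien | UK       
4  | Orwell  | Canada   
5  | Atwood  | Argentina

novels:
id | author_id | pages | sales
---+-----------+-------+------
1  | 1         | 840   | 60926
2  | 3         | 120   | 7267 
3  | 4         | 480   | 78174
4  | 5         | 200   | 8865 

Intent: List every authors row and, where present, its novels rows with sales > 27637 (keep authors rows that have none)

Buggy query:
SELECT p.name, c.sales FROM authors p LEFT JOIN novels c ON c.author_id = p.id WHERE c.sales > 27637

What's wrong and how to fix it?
Bug: Filtering c.sales in WHERE discards the NULL rows produced by LEFT JOIN, turning it into an inner join

Fix: Move the right-table condition into the ON clause so unmatched parents are kept

Corrected query:
SELECT p.name, c.sales FROM authors p LEFT JOIN novels c ON c.author_id = p.id AND c.sales > 27637

Result:
name    | sales
--------+------
Borges  | 60926
Austen  | NULL 
Tolkien | NULL 
Orwell  | 78174
Atwood  | NULL 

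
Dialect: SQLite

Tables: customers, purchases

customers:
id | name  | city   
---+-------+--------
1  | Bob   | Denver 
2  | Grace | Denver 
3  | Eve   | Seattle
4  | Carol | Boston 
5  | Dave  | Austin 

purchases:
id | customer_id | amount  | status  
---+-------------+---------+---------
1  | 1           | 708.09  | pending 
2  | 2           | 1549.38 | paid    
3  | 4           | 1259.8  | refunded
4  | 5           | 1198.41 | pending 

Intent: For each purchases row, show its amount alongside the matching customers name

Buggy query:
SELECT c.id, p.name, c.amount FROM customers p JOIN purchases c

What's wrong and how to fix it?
Bug: Missing join condition: each purchases row is matched to all customers rows instead of just its own

Fix: Add ON c.customer_id = p.id to the JOIN

Corrected query:
SELECT c.id, p.name, c.amount FROM customers p JOIN purchases c ON c.customer_id = p.id

Result:
id | name  | amount 
---+-------+--------
1  | Bob   | 708.09 
2  | Grace | 1549.38
3  | Carol | 1259.8 
4  | Dave  | 1198.41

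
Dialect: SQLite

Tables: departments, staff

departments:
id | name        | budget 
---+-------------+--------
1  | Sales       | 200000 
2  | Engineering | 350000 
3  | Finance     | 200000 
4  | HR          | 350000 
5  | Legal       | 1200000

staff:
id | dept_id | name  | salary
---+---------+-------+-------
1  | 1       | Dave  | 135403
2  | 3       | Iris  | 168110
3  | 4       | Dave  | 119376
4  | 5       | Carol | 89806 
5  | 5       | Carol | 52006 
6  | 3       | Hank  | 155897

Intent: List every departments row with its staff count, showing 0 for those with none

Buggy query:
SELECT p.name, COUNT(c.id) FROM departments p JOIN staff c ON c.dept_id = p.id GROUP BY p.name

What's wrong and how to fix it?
Bug: An inner join excludes parents with zero children

Fix: Use LEFT JOIN so parents without children still appear (COUNT(c.id) gives 0)

Corrected query:
SELECT p.name, COUNT(c.id) FROM departments p LEFT JOIN staff c ON c.dept_id = p.id GROUP BY p.name

Result:
name        | COUNT(c.id)
------------+------------
Engineering | 0          
Finance     | 2          
HR          | 1          
Legal       | 2          
Sales       | 1          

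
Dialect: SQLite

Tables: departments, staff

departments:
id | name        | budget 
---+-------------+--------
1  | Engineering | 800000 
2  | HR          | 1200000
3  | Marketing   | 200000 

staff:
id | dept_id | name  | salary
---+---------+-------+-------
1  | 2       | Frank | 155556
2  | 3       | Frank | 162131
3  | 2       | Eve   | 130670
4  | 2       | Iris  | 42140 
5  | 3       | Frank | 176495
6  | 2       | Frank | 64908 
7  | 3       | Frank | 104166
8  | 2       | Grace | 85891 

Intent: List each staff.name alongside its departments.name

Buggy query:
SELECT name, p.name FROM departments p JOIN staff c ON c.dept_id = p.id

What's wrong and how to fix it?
Bug: Both tables have a 'name' column; the unqualified reference is ambiguous

Fix: Qualify the column with its table alias (c.name)

Corrected query:
SELECT c.name, p.name FROM departments p JOIN staff c ON c.dept_id = p.id

Result:
name  | name     
------+----------
Frank | HR       
Frank | Marketing
Eve   | HR       
Iris  | HR       
Frank | Marketing
Frank | HR       
Frank | Marketing
Grace | HR       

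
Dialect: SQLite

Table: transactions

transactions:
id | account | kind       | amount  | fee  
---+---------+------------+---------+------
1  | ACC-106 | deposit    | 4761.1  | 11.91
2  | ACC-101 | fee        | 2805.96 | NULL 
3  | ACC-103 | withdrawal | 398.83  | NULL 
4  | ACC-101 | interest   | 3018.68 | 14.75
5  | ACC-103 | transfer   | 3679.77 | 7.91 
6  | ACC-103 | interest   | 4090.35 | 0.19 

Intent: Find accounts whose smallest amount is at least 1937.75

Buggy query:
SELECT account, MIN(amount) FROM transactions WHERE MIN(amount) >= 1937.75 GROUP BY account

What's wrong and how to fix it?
Bug: MIN() in WHERE is a misuse of aggregate

Fix: Replace WHERE with HAVING after the GROUP BY

Corrected query:
SELECT account, MIN(amount) FROM transactions GROUP BY account HAVING MIN(amount) >= 1937.75

Result:
account | MIN(amount)
--------+------------
ACC-101 | 2805.96    
ACC-106 | 4761.1     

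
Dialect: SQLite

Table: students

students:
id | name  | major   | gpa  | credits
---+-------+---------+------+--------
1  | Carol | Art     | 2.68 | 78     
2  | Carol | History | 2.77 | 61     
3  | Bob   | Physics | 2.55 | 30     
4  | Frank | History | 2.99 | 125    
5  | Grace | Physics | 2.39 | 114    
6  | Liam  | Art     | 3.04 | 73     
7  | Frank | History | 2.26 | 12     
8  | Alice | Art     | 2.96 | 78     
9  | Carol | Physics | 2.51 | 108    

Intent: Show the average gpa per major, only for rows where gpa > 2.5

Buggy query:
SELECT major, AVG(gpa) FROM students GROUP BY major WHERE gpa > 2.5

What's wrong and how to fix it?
Bug: Row-level WHERE must come before GROUP BY in the clause order

Fix: Move the WHERE clause before GROUP BY

Corrected query:
SELECT major, AVG(gpa) FROM students WHERE gpa > 2.5 GROUP BY major

Result:
major   | AVG(gpa)
--------+---------
Art     | 2.893333
History | 2.88    
Physics | 2.53    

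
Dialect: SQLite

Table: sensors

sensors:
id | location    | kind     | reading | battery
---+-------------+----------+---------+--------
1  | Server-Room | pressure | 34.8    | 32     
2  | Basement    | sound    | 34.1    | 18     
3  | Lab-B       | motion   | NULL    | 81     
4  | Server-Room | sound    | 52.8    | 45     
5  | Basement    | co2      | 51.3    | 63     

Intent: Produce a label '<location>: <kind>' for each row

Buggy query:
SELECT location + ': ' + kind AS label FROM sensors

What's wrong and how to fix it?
Bug: SQLite uses || for string concatenation; + coerces text to numbers (yielding 0)

Fix: Use the || operator for string concatenation

Corrected query:
SELECT location || ': ' || kind AS label FROM sensors

Result:
label                
---------------------
Server-Room: pressure
Basement: sound      
Lab-B: motion        
Server-Room: sound   
Basement: co2        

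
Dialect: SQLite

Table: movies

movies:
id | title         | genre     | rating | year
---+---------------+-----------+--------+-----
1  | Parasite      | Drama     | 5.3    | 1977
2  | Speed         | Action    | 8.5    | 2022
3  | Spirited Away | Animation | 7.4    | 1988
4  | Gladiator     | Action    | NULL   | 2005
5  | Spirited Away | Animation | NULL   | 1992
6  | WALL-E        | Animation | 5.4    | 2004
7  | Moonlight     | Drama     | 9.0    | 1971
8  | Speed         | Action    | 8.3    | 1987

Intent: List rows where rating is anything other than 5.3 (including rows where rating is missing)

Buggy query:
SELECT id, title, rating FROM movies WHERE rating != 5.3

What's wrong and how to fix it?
Bug: 'rating != 5.3' is unknown when rating is NULL, so NULL rows are silently excluded

Fix: Handle NULL separately with IS NULL alongside the inequality

Corrected query:
SELECT id, title, rating FROM movies WHERE rating != 5.3 OR rating IS NULL

Result:
id | title         | rating
---+---------------+-------
2  | Speed         | 8.5   
3  | Spirited Away | 7.4   
4  | Gladiator     | NULL  
5  | Spirited Away | NULL  
6  | WALL-E        | 5.4   
7  | Moonlight     | 9     
8  | Speed         | 8.3   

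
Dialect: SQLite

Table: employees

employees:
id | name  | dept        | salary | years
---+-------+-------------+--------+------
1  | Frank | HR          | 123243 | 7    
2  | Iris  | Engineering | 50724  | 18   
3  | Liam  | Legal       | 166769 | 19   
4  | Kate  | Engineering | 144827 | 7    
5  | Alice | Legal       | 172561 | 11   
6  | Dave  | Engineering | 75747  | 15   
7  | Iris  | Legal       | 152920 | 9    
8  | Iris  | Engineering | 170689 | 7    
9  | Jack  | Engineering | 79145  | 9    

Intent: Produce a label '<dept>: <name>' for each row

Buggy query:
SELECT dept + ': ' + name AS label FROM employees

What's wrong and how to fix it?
Bug: '+' is numeric addition; on text columns SQLite converts them to 0 instead of concatenating

Fix: Replace + with || to concatenate text

Corrected query:
SELECT dept || ': ' || name AS label FROM employees

Result:
label            
-----------------
HR: Frank        
Engineering: Iris
Legal: Liam      
Engineering: Kate
Legal: Alice     
Engineering: Dave
Legal: Iris      
Engineering: Iris
Engineering: Jack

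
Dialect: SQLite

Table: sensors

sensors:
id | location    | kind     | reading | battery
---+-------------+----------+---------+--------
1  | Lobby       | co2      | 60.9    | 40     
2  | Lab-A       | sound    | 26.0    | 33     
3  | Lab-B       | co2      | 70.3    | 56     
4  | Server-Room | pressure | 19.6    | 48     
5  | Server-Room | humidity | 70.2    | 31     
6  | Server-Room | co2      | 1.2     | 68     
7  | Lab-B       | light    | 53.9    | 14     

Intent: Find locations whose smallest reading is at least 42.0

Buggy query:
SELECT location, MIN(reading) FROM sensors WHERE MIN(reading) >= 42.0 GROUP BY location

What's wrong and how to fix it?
Bug: MIN() in WHERE is a misuse of aggregate

Fix: Replace WHERE with HAVING after the GROUP BY

Corrected query:
SELECT location, MIN(reading) FROM sensors GROUP BY location HAVING MIN(reading) >= 42.0

Result:
location | MIN(reading)
---------+-------------
Lab-B    | 53.9        
Lobby    | 60.9        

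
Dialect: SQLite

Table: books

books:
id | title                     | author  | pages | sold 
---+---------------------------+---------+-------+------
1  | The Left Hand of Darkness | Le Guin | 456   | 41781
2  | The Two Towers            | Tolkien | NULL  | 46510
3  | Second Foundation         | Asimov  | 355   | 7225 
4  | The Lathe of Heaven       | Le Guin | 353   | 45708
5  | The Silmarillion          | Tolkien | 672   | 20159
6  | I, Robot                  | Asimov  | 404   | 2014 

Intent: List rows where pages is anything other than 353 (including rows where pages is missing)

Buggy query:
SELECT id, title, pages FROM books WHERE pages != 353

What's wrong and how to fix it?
Bug: 'pages != 353' is unknown when pages is NULL, so NULL rows are silently excluded

Fix: Handle NULL separately with IS NULL alongside the inequality

Corrected query:
SELECT id, title, pages FROM books WHERE pages != 353 OR pages IS NULL

Result:
id | title                     | pages
---+---------------------------+------
1  | The Left Hand of Darkness | 456  
2  | The Two Towers            | NULL 
3  | Second Foundation         | 355  
5  | The Silmarillion          | 672  
6  | I, Robot                  | 404  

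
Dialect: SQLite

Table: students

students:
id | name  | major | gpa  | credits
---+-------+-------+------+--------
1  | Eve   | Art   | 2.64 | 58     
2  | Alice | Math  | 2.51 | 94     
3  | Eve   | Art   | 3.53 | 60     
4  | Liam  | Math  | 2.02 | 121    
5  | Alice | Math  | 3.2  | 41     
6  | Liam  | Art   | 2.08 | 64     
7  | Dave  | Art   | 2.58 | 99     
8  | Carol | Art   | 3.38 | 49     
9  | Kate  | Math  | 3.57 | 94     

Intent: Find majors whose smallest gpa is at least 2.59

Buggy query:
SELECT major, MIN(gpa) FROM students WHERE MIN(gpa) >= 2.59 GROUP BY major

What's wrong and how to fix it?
Bug: MIN() in WHERE is a misuse of aggregate

Fix: Use HAVING for the per-group MIN condition

Corrected query:
SELECT major, MIN(gpa) FROM students GROUP BY major HAVING MIN(gpa) >= 2.59

Result:
(no rows)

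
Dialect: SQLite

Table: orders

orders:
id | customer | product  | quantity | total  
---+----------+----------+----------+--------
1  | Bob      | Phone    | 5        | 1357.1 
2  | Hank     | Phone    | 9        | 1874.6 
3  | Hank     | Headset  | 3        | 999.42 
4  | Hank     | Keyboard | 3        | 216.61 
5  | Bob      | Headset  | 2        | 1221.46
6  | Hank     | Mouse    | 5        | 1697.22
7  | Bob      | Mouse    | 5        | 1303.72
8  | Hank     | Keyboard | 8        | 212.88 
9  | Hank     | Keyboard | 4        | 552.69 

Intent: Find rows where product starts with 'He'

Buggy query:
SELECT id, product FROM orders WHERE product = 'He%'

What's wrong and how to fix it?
Bug: Wildcards only work with LIKE; '=' treats '%' as a literal character

Fix: Use LIKE for wildcard pattern matching

Corrected query:
SELECT id, product FROM orders WHERE product LIKE 'He%'

Result:
id | product
---+--------
3  | Headset
5  | Headset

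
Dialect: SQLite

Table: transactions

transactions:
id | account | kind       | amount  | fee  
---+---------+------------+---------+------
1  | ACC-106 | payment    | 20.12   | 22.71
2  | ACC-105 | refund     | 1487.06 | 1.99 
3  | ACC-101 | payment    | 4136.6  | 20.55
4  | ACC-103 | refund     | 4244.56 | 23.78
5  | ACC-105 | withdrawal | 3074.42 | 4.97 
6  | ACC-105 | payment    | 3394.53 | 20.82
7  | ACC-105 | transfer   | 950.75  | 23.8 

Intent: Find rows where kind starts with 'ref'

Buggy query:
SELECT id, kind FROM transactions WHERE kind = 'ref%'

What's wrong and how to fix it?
Bug: Wildcards only work with LIKE; '=' treats '%' as a literal character

Fix: Replace '=' with LIKE so 'ref%' is treated as a pattern

Corrected query:
SELECT id, kind FROM transactions WHERE kind LIKE 'ref%'

Result:
id | kind  
---+-------
2  | refund
4  | refund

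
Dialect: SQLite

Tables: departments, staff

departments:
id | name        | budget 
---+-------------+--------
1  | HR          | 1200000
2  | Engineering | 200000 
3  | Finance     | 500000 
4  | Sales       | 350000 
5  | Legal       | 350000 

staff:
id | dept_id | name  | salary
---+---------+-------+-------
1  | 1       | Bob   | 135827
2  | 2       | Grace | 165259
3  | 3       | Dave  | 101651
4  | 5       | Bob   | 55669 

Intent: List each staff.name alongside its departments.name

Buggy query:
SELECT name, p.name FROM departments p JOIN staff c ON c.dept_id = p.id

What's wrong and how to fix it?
Bug: Both tables have a 'name' column; the unqualified reference is ambiguous

Fix: Qualify the column with its table alias (c.name)

Corrected query:
SELECT c.name, p.name FROM departments p JOIN staff c ON c.dept_id = p.id

Result:
name  | name       
------+------------
Bob   | HR         
Grace | Engineering
Dave  | Finance    
Bob   | Legal      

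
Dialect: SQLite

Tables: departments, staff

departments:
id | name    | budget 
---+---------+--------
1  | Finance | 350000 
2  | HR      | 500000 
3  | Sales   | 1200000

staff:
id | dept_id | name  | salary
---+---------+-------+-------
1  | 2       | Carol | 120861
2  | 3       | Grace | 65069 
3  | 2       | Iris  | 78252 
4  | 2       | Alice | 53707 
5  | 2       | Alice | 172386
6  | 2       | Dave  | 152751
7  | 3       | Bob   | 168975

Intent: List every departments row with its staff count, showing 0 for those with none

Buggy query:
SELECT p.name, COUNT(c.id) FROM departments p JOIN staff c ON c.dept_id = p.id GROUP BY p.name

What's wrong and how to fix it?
Bug: An inner join excludes parents with zero children

Fix: Use LEFT JOIN so parents without children still appear (COUNT(c.id) gives 0)

Corrected query:
SELECT p.name, COUNT(c.id) FROM departments p LEFT JOIN staff c ON c.dept_id = p.id GROUP BY p.name

Result:
name    | COUNT(c.id)
--------+------------
Finance | 0          
HR      | 5          
Sales   | 2          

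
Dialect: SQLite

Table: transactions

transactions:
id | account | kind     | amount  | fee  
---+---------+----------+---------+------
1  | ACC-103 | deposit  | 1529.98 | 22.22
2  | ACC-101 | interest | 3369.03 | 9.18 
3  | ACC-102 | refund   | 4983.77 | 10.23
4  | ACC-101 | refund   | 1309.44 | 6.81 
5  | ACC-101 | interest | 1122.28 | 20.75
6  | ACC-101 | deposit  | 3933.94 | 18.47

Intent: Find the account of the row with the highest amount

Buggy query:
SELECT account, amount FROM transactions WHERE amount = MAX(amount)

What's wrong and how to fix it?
Bug: MAX(amount) is an aggregate and cannot be used directly in WHERE

Fix: Use a subquery: WHERE amount = (SELECT MAX(amount) FROM transactions)

Corrected query:
SELECT account, amount FROM transactions WHERE amount = (SELECT MAX(amount) FROM transactions)

Result:
account | amount 
--------+--------
ACC-102 | 4983.77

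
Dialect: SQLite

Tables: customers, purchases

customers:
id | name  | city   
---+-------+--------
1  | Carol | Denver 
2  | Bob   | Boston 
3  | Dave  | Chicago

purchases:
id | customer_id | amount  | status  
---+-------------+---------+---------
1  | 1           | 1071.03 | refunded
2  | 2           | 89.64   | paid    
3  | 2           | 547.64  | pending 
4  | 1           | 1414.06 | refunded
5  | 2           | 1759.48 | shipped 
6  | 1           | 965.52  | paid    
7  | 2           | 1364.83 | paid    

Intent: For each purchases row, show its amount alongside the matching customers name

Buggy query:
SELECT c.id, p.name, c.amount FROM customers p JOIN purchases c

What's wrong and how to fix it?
Bug: JOIN with no ON clause produces a cartesian product; every purchases row pairs with every customers row

Fix: Specify the join condition linking the foreign key to the parent id

Corrected query:
SELECT c.id, p.name, c.amount FROM customers p JOIN purchases c ON c.customer_id = p.id

Result:
id | name  | amount 
---+-------+--------
1  | Carol | 1071.03
2  | Bob   | 89.64  
3  | Bob   | 547.64 
4  | Carol | 1414.06
5  | Bob   | 1759.48
6  | Carol | 965.52 
7  | Bob   | 1364.83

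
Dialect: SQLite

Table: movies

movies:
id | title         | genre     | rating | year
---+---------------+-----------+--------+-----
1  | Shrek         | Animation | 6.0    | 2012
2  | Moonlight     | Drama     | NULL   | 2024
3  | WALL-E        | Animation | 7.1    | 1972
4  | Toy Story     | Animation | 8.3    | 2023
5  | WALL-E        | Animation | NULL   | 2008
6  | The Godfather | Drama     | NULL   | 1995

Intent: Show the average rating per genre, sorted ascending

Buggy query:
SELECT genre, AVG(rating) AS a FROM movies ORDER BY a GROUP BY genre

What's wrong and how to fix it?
Bug: GROUP BY must precede ORDER BY

Fix: Move ORDER BY to the end, after GROUP BY

Corrected query:
SELECT genre, AVG(rating) AS a FROM movies GROUP BY genre ORDER BY a

Result:
genre     | a       
----------+---------
Drama     | NULL    
Animation | 7.133333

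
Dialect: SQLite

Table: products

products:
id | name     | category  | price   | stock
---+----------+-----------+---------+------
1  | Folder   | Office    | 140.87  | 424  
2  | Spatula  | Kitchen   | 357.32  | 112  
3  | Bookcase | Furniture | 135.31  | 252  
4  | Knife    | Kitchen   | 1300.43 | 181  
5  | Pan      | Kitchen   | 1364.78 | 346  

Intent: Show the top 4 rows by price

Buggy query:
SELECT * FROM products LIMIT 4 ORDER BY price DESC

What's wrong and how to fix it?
Bug: LIMIT must come after ORDER BY

Fix: Sort with ORDER BY, then apply LIMIT

Corrected query:
SELECT * FROM products ORDER BY price DESC LIMIT 4

Result:
id | name    | category | price   | stock
---+---------+----------+---------+------
5  | Pan     | Kitchen  | 1364.78 | 346  
4  | Knife   | Kitchen  | 1300.43 | 181  
2  | Spatula | Kitchen  | 357.32  | 112  
1  | Folder  | Office   | 140.87  | 424  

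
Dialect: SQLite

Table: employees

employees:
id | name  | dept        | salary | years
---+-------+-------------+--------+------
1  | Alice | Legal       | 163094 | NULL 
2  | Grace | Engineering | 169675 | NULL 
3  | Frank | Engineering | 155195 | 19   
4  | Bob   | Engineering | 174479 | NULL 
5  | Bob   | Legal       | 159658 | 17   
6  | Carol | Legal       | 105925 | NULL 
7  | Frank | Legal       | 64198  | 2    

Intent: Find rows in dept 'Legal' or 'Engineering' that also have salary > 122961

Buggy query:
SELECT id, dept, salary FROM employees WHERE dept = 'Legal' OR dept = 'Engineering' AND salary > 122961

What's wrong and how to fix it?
Bug: AND binds tighter than OR, so this parses as dept = 'Legal' OR (dept = 'Engineering' AND salary > 122961)

Fix: Add parentheses around the OR so the AND applies to both alternatives

Corrected query:
SELECT id, dept, salary FROM employees WHERE (dept = 'Legal' OR dept = 'Engineering') AND salary > 122961

Result:
id | dept        | salary
---+-------------+-------
1  | Legal       | 163094
2  | Engineering | 169675
3  | Engineering | 155195
4  | Engineering | 174479
5  | Legal       | 159658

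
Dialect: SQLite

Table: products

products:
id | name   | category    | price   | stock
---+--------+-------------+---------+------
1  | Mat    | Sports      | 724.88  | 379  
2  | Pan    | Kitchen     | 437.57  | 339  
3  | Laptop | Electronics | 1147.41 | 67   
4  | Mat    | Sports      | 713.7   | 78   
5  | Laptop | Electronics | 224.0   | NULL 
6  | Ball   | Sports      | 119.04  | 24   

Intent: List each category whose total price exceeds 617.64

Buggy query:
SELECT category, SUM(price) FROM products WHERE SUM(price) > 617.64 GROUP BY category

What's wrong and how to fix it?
Bug: SUM(price) is an aggregate, but WHERE filters rows before aggregation

Fix: Use HAVING (which filters groups after aggregation) instead of WHERE

Corrected query:
SELECT category, SUM(price) FROM products GROUP BY category HAVING SUM(price) > 617.64

Result:
category    | SUM(price)
------------+-----------
Electronics | 1371.41   
Sports      | 1557.62   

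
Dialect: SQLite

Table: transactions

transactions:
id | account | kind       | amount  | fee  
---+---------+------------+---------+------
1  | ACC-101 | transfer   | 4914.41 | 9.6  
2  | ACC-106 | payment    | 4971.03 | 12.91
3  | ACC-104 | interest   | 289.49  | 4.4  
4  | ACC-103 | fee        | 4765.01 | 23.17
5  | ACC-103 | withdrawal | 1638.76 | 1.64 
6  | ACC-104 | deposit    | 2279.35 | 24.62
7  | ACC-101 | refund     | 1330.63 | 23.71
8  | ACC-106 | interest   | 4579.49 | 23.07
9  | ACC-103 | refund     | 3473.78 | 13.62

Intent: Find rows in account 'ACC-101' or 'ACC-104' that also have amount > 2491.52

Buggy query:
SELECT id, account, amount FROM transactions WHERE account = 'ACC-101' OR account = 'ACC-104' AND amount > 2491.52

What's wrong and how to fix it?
Bug: Without parentheses, AND is evaluated before OR, so the amount filter only applies to the 'ACC-104' branch

Fix: Add parentheses around the OR so the AND applies to both alternatives

Corrected query:
SELECT id, account, amount FROM transactions WHERE (account = 'ACC-101' OR account = 'ACC-104') AND amount > 2491.52

Result:
id | account | amount 
---+---------+--------
1  | ACC-101 | 4914.41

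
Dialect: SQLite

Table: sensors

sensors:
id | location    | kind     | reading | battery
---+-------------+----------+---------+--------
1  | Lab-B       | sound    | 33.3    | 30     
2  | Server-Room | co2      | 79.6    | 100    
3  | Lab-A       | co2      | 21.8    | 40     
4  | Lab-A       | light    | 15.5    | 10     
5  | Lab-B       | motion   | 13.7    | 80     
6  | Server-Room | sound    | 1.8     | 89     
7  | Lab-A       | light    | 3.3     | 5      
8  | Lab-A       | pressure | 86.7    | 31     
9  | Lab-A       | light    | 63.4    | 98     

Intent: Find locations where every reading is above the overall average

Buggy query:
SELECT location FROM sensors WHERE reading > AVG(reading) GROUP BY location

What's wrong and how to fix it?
Bug: AVG() is an aggregate; it can't sit directly in WHERE

Fix: Use a subquery for AVG and a HAVING MIN(...) filter so the condition holds for every row in the group

Corrected query:
SELECT location FROM sensors GROUP BY location HAVING MIN(reading) > (SELECT AVG(reading) FROM sensors)

Result:
(no rows)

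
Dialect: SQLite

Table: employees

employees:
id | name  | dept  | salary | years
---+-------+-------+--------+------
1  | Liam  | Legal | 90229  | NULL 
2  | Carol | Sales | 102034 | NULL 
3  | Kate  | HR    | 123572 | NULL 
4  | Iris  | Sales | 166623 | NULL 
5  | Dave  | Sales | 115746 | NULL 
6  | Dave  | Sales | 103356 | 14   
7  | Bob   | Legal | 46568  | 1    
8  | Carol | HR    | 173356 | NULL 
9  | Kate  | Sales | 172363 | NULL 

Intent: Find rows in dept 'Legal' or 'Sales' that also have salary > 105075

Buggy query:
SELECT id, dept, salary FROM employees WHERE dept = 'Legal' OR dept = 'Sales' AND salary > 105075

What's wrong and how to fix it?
Bug: Without parentheses, AND is evaluated before OR, so the salary filter only applies to the 'Sales' branch

Fix: Group the OR with parentheses (or use IN), then AND the threshold

Corrected query:
SELECT id, dept, salary FROM employees WHERE (dept = 'Legal' OR dept = 'Sales') AND salary > 105075

Result:
id | dept  | salary
---+-------+-------
4  | Sales | 166623
5  | Sales | 115746
9  | Sales | 172363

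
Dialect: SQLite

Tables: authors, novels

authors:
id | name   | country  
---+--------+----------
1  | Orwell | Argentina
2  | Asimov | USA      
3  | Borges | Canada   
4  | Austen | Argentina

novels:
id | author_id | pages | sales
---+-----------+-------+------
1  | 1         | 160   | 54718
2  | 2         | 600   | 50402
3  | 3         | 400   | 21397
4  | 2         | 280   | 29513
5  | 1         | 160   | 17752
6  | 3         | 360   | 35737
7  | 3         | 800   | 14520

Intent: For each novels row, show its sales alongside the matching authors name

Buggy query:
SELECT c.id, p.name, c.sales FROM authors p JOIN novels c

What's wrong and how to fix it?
Bug: Missing join condition: each novels row is matched to all authors rows instead of just its own

Fix: Specify the join condition linking the foreign key to the parent id

Corrected query:
SELECT c.id, p.name, c.sales FROM authors p JOIN novels c ON c.author_id = p.id

Result:
id | name   | sales
---+--------+------
1  | Orwell | 54718
2  | Asimov | 50402
3  | Borges | 21397
4  | Asimov | 29513
5  | Orwell | 17752
6  | Borges | 35737
7  | Borges | 14520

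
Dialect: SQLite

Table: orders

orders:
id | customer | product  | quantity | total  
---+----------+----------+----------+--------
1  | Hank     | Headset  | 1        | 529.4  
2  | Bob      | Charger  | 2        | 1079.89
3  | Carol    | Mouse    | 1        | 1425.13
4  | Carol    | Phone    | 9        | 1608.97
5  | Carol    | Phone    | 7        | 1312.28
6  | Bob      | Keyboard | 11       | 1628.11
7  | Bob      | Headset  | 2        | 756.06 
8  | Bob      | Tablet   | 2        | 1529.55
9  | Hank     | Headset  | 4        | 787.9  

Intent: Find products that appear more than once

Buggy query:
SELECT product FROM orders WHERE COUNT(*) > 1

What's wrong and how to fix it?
Bug: COUNT(*) is an aggregate and cannot be used in WHERE

Fix: GROUP BY product, then filter groups with HAVING COUNT(*) > 1

Corrected query:
SELECT product FROM orders GROUP BY product HAVING COUNT(*) > 1

Result:
product
-------
Headset
Phone  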